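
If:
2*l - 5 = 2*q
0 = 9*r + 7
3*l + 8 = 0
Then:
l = -8/3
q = -31/6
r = -7/9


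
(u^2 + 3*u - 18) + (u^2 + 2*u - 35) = 2*u^2 + 5*u - 53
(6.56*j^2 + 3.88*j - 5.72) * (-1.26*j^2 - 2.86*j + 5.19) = -8.2656*j^4 - 23.6504*j^3 + 30.1568*j^2 + 36.4964*j - 29.6868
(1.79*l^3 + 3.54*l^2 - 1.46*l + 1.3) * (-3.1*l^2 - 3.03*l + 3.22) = -5.549*l^5 - 16.3977*l^4 - 0.436399999999998*l^3 + 11.7926*l^2 - 8.6402*l + 4.186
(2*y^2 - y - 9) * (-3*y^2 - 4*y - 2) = -6*y^4 - 5*y^3 + 27*y^2 + 38*y + 18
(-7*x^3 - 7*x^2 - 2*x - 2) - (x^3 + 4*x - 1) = -8*x^3 - 7*x^2 - 6*x - 1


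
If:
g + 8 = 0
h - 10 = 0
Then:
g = -8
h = 10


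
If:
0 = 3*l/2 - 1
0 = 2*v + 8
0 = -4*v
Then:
No Solution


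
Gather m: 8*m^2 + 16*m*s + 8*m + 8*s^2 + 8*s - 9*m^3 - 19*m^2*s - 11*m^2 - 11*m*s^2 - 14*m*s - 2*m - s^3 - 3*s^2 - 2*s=-9*m^3 + m^2*(-19*s - 3) + m*(-11*s^2 + 2*s + 6) - s^3 + 5*s^2 + 6*s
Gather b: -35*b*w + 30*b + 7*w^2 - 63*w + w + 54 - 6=b*(30 - 35*w) + 7*w^2 - 62*w + 48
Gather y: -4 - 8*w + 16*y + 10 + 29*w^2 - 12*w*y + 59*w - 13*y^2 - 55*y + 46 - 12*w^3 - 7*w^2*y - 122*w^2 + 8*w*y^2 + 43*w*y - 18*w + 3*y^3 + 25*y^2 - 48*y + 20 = -12*w^3 - 93*w^2 + 33*w + 3*y^3 + y^2*(8*w + 12) + y*(-7*w^2 + 31*w - 87) + 72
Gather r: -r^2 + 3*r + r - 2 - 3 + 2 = -r^2 + 4*r - 3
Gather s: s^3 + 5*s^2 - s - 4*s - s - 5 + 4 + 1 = s^3 + 5*s^2 - 6*s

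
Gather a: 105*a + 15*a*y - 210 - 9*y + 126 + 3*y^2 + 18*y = a*(15*y + 105) + 3*y^2 + 9*y - 84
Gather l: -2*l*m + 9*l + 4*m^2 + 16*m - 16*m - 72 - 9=l*(9 - 2*m) + 4*m^2 - 81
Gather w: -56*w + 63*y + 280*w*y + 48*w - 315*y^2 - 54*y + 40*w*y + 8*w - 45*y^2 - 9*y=320*w*y - 360*y^2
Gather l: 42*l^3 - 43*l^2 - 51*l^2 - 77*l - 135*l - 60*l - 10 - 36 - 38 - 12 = 42*l^3 - 94*l^2 - 272*l - 96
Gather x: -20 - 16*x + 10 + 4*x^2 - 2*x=4*x^2 - 18*x - 10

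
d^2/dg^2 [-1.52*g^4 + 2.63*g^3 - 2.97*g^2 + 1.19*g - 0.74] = -18.24*g^2 + 15.78*g - 5.94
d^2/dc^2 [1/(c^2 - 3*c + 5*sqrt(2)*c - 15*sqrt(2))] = 2*(-c^2 - 5*sqrt(2)*c + 3*c + (2*c - 3 + 5*sqrt(2))^2 + 15*sqrt(2))/(c^2 - 3*c + 5*sqrt(2)*c - 15*sqrt(2))^3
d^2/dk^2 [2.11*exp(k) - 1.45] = 2.11*exp(k)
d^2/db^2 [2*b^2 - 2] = 4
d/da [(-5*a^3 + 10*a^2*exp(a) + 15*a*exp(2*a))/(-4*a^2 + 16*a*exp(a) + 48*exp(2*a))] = 5*(2*a^4*exp(a) + a^4 + 18*a^3*exp(2*a) - 8*a^3*exp(a) - 12*a^2*exp(3*a) - 25*a^2*exp(2*a) + 48*a*exp(3*a) + 36*exp(4*a))/(4*(a^4 - 8*a^3*exp(a) - 8*a^2*exp(2*a) + 96*a*exp(3*a) + 144*exp(4*a)))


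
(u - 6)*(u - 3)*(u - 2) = u^3 - 11*u^2 + 36*u - 36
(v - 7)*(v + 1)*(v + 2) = v^3 - 4*v^2 - 19*v - 14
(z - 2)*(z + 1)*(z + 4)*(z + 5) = z^4 + 8*z^3 + 9*z^2 - 38*z - 40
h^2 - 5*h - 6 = (h - 6)*(h + 1)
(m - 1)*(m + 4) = m^2 + 3*m - 4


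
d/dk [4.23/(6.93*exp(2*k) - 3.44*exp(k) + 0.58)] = (14.5512 - 58.6278*exp(k))*exp(k)/(6.93*exp(2*k) - 3.44*exp(k) + 0.58)^2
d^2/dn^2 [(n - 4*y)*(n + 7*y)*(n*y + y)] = 2*y*(3*n + 3*y + 1)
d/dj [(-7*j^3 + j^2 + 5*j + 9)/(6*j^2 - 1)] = (-42*j^4 - 9*j^2 - 110*j - 5)/(36*j^4 - 12*j^2 + 1)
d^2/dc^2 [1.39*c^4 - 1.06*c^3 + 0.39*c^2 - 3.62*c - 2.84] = 16.68*c^2 - 6.36*c + 0.78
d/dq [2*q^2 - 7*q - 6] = 4*q - 7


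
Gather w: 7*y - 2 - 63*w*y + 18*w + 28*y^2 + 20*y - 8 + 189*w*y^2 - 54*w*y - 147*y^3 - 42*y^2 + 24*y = w*(189*y^2 - 117*y + 18) - 147*y^3 - 14*y^2 + 51*y - 10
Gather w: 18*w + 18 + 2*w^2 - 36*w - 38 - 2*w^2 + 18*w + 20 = 0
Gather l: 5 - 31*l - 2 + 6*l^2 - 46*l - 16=6*l^2 - 77*l - 13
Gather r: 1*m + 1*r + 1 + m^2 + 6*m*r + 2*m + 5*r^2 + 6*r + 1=m^2 + 3*m + 5*r^2 + r*(6*m + 7) + 2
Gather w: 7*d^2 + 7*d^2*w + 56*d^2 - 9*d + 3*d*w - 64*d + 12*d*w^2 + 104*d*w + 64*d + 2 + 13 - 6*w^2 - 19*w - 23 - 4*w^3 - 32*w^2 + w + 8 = 63*d^2 - 9*d - 4*w^3 + w^2*(12*d - 38) + w*(7*d^2 + 107*d - 18)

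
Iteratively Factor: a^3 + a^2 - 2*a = (a)*(a^2 + a - 2) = a*(a - 1)*(a + 2)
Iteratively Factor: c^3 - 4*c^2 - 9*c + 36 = (c + 3)*(c^2 - 7*c + 12) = (c - 3)*(c + 3)*(c - 4)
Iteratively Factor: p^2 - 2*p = (p)*(p - 2)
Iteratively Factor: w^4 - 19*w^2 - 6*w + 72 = (w + 3)*(w^3 - 3*w^2 - 10*w + 24) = (w - 4)*(w + 3)*(w^2 + w - 6) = (w - 4)*(w - 2)*(w + 3)*(w + 3)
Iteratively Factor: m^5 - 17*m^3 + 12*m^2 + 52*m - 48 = (m - 1)*(m^4 + m^3 - 16*m^2 - 4*m + 48) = (m - 1)*(m + 2)*(m^3 - m^2 - 14*m + 24) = (m - 2)*(m - 1)*(m + 2)*(m^2 + m - 12) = (m - 3)*(m - 2)*(m - 1)*(m + 2)*(m + 4)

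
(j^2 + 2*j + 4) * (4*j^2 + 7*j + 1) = 4*j^4 + 15*j^3 + 31*j^2 + 30*j + 4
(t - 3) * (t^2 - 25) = t^3 - 3*t^2 - 25*t + 75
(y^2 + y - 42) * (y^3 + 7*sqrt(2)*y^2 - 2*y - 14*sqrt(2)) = y^5 + y^4 + 7*sqrt(2)*y^4 - 44*y^3 + 7*sqrt(2)*y^3 - 308*sqrt(2)*y^2 - 2*y^2 - 14*sqrt(2)*y + 84*y + 588*sqrt(2)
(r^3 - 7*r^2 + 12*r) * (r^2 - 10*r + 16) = r^5 - 17*r^4 + 98*r^3 - 232*r^2 + 192*r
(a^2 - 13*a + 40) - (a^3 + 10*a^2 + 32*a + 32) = -a^3 - 9*a^2 - 45*a + 8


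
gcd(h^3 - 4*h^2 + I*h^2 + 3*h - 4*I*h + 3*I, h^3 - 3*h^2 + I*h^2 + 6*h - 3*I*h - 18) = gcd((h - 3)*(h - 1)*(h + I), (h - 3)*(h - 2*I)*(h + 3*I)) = h - 3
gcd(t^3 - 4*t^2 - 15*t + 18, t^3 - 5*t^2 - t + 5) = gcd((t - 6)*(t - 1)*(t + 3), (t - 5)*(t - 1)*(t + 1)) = t - 1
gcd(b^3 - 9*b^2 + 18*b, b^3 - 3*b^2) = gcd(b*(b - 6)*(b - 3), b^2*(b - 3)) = b^2 - 3*b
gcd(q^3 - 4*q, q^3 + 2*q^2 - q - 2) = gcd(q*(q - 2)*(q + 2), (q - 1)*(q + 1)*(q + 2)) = q + 2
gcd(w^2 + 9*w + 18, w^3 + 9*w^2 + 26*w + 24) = w + 3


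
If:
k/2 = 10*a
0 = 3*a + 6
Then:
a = -2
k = -40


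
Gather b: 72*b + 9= 72*b + 9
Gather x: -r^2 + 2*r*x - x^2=-r^2 + 2*r*x - x^2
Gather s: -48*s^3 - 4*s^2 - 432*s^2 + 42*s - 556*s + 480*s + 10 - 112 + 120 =-48*s^3 - 436*s^2 - 34*s + 18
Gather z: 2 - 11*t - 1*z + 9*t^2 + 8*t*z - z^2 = 9*t^2 - 11*t - z^2 + z*(8*t - 1) + 2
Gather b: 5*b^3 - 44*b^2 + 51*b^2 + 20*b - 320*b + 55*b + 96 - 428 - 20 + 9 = 5*b^3 + 7*b^2 - 245*b - 343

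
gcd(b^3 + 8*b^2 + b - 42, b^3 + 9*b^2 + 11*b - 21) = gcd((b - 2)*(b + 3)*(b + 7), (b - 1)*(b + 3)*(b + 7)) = b^2 + 10*b + 21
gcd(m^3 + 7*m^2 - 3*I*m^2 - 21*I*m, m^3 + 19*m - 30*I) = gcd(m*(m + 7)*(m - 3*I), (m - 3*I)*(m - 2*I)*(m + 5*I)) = m - 3*I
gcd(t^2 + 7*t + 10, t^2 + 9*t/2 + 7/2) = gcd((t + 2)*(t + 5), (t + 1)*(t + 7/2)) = 1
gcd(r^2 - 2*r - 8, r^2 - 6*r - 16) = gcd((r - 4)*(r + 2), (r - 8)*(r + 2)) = r + 2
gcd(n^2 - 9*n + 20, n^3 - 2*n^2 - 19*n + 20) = n - 5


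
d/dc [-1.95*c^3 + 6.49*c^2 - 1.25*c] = -5.85*c^2 + 12.98*c - 1.25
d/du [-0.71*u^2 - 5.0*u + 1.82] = -1.42*u - 5.0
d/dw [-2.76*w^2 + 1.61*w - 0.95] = 1.61 - 5.52*w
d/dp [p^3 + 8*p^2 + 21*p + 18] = 3*p^2 + 16*p + 21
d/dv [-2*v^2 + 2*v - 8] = 2 - 4*v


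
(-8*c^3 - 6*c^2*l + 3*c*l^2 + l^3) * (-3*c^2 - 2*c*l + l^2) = 24*c^5 + 34*c^4*l - 5*c^3*l^2 - 15*c^2*l^3 + c*l^4 + l^5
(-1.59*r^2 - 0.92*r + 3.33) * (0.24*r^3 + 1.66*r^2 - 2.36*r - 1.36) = -0.3816*r^5 - 2.8602*r^4 + 3.0244*r^3 + 9.8614*r^2 - 6.6076*r - 4.5288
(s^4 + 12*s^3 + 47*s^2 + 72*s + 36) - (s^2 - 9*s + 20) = s^4 + 12*s^3 + 46*s^2 + 81*s + 16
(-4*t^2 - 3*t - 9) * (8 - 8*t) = 32*t^3 - 8*t^2 + 48*t - 72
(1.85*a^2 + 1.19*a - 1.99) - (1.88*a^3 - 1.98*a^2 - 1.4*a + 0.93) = -1.88*a^3 + 3.83*a^2 + 2.59*a - 2.92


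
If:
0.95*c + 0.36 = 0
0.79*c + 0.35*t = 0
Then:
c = -0.38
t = 0.86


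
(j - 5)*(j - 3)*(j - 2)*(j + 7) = j^4 - 3*j^3 - 39*j^2 + 187*j - 210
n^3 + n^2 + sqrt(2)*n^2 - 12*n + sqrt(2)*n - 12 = (n + 1)*(n - 2*sqrt(2))*(n + 3*sqrt(2))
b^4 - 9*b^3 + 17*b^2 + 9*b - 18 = (b - 6)*(b - 3)*(b - 1)*(b + 1)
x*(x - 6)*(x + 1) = x^3 - 5*x^2 - 6*x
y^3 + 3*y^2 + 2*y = y*(y + 1)*(y + 2)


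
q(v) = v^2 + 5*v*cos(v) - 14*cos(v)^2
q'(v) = -5*v*sin(v) + 2*v + 28*sin(v)*cos(v) + 5*cos(v)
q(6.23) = 55.96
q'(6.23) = 17.62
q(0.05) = -13.71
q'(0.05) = 6.48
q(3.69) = -12.32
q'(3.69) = 25.19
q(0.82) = -3.05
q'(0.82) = 16.02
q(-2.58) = 7.55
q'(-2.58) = -3.64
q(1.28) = 2.32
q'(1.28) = 5.55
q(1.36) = 2.66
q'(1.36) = 2.85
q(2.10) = -4.46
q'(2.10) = -19.59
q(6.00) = 51.90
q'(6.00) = 17.67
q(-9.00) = 110.38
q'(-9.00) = -30.59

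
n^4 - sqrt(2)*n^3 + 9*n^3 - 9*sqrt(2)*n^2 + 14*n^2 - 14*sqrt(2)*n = n*(n + 2)*(n + 7)*(n - sqrt(2))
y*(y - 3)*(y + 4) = y^3 + y^2 - 12*y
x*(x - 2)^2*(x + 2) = x^4 - 2*x^3 - 4*x^2 + 8*x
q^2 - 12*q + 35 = (q - 7)*(q - 5)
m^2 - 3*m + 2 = (m - 2)*(m - 1)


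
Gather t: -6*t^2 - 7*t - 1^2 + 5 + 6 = -6*t^2 - 7*t + 10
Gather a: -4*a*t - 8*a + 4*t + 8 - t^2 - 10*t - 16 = a*(-4*t - 8) - t^2 - 6*t - 8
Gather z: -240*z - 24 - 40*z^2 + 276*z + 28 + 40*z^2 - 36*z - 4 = 0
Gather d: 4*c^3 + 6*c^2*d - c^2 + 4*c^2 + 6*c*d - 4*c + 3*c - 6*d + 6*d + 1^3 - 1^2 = 4*c^3 + 3*c^2 - c + d*(6*c^2 + 6*c)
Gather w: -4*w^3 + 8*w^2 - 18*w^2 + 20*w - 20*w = -4*w^3 - 10*w^2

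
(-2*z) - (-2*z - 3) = 3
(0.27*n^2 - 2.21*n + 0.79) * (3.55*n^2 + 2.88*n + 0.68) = 0.9585*n^4 - 7.0679*n^3 - 3.3767*n^2 + 0.7724*n + 0.5372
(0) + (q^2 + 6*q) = q^2 + 6*q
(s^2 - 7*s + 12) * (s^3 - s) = s^5 - 7*s^4 + 11*s^3 + 7*s^2 - 12*s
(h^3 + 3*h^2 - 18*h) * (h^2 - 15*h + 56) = h^5 - 12*h^4 - 7*h^3 + 438*h^2 - 1008*h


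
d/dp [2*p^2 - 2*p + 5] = 4*p - 2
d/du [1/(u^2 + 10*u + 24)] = 2*(-u - 5)/(u^2 + 10*u + 24)^2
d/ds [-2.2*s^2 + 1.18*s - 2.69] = 1.18 - 4.4*s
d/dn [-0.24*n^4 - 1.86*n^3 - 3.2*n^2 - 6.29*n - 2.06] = -0.96*n^3 - 5.58*n^2 - 6.4*n - 6.29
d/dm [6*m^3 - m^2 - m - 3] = 18*m^2 - 2*m - 1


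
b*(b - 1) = b^2 - b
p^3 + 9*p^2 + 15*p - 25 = (p - 1)*(p + 5)^2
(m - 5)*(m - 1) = m^2 - 6*m + 5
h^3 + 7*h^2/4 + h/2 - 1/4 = (h - 1/4)*(h + 1)^2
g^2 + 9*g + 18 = (g + 3)*(g + 6)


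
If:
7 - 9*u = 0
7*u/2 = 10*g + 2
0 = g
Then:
No Solution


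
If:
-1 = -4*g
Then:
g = 1/4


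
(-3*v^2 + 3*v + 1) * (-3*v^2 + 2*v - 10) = 9*v^4 - 15*v^3 + 33*v^2 - 28*v - 10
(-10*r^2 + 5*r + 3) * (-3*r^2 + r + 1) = 30*r^4 - 25*r^3 - 14*r^2 + 8*r + 3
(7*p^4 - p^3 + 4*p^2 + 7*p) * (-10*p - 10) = -70*p^5 - 60*p^4 - 30*p^3 - 110*p^2 - 70*p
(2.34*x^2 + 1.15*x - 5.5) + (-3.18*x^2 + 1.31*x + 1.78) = -0.84*x^2 + 2.46*x - 3.72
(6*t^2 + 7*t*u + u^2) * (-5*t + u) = -30*t^3 - 29*t^2*u + 2*t*u^2 + u^3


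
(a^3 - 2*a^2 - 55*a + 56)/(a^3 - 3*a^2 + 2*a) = (a^2 - a - 56)/(a*(a - 2))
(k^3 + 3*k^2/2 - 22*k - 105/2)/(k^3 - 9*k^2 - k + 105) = (k + 7/2)/(k - 7)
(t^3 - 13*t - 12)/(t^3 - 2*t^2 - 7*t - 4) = (t + 3)/(t + 1)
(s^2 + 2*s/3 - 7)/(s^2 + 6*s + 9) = (s - 7/3)/(s + 3)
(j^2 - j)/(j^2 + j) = (j - 1)/(j + 1)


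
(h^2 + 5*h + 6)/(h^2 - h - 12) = (h + 2)/(h - 4)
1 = 1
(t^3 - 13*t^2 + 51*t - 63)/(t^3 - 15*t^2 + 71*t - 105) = (t - 3)/(t - 5)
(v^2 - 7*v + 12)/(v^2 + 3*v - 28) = (v - 3)/(v + 7)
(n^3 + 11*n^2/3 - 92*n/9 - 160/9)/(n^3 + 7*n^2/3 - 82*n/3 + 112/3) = (3*n^2 + 19*n + 20)/(3*(n^2 + 5*n - 14))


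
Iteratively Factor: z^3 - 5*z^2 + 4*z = (z - 4)*(z^2 - z) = (z - 4)*(z - 1)*(z)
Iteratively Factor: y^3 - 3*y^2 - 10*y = (y + 2)*(y^2 - 5*y) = (y - 5)*(y + 2)*(y)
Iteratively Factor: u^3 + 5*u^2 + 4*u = (u + 4)*(u^2 + u) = (u + 1)*(u + 4)*(u)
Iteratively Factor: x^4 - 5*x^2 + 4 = (x - 1)*(x^3 + x^2 - 4*x - 4) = (x - 2)*(x - 1)*(x^2 + 3*x + 2) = (x - 2)*(x - 1)*(x + 2)*(x + 1)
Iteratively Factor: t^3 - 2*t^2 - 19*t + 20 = (t + 4)*(t^2 - 6*t + 5) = (t - 1)*(t + 4)*(t - 5)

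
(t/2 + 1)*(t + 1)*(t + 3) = t^3/2 + 3*t^2 + 11*t/2 + 3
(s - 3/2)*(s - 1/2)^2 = s^3 - 5*s^2/2 + 7*s/4 - 3/8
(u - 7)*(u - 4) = u^2 - 11*u + 28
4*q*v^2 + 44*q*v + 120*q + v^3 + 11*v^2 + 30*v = (4*q + v)*(v + 5)*(v + 6)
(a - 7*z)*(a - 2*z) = a^2 - 9*a*z + 14*z^2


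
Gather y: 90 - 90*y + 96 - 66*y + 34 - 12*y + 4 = 224 - 168*y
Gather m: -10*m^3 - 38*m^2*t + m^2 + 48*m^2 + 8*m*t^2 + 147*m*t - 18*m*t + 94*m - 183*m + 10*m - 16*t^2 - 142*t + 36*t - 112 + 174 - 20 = -10*m^3 + m^2*(49 - 38*t) + m*(8*t^2 + 129*t - 79) - 16*t^2 - 106*t + 42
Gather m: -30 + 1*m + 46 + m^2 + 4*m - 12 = m^2 + 5*m + 4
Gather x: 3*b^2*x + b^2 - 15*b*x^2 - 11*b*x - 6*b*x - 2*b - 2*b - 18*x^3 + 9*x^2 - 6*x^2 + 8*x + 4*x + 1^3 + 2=b^2 - 4*b - 18*x^3 + x^2*(3 - 15*b) + x*(3*b^2 - 17*b + 12) + 3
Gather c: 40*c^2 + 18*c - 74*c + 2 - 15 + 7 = 40*c^2 - 56*c - 6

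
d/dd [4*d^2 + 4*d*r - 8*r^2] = 8*d + 4*r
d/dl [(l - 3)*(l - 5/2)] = 2*l - 11/2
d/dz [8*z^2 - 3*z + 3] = 16*z - 3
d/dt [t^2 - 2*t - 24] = 2*t - 2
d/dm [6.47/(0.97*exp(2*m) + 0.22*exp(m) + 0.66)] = (-12.5518*exp(m) - 1.4234)*exp(m)/(0.97*exp(2*m) + 0.22*exp(m) + 0.66)^2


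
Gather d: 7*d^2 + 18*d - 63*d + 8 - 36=7*d^2 - 45*d - 28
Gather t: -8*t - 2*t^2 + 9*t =-2*t^2 + t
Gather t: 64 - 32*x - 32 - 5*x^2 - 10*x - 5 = -5*x^2 - 42*x + 27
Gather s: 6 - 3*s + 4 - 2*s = 10 - 5*s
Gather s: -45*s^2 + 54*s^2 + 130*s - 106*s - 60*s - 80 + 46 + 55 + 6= 9*s^2 - 36*s + 27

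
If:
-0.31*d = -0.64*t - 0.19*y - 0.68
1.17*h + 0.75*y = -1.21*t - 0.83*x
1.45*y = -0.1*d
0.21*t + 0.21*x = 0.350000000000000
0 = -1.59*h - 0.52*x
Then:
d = 0.19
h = -0.86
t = -0.96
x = 2.63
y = -0.01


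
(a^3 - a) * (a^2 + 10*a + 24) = a^5 + 10*a^4 + 23*a^3 - 10*a^2 - 24*a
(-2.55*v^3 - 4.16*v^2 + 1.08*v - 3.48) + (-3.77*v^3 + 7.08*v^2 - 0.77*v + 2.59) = -6.32*v^3 + 2.92*v^2 + 0.31*v - 0.89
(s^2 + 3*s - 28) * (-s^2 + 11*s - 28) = -s^4 + 8*s^3 + 33*s^2 - 392*s + 784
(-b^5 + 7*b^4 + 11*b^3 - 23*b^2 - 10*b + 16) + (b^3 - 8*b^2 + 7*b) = -b^5 + 7*b^4 + 12*b^3 - 31*b^2 - 3*b + 16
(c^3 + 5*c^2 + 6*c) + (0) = c^3 + 5*c^2 + 6*c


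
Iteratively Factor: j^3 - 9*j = (j)*(j^2 - 9) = j*(j - 3)*(j + 3)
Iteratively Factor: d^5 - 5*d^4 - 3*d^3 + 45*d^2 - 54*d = (d - 2)*(d^4 - 3*d^3 - 9*d^2 + 27*d) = d*(d - 2)*(d^3 - 3*d^2 - 9*d + 27) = d*(d - 3)*(d - 2)*(d^2 - 9) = d*(d - 3)^2*(d - 2)*(d + 3)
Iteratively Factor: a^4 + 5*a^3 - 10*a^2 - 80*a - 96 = (a + 2)*(a^3 + 3*a^2 - 16*a - 48) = (a - 4)*(a + 2)*(a^2 + 7*a + 12) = (a - 4)*(a + 2)*(a + 4)*(a + 3)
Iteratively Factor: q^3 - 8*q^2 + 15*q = (q)*(q^2 - 8*q + 15) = q*(q - 5)*(q - 3)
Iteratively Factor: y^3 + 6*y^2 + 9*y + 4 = (y + 4)*(y^2 + 2*y + 1) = (y + 1)*(y + 4)*(y + 1)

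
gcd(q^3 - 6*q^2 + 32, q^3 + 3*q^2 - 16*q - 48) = q - 4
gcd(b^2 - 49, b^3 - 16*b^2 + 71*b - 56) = b - 7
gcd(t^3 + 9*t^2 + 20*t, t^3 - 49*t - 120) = t + 5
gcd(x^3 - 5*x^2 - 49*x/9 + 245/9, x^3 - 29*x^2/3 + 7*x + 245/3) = x^2 - 8*x/3 - 35/3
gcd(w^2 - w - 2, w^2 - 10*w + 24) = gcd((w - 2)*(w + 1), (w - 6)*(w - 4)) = 1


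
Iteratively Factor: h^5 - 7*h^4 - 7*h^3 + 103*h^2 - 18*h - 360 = (h + 2)*(h^4 - 9*h^3 + 11*h^2 + 81*h - 180) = (h - 3)*(h + 2)*(h^3 - 6*h^2 - 7*h + 60) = (h - 3)*(h + 2)*(h + 3)*(h^2 - 9*h + 20) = (h - 4)*(h - 3)*(h + 2)*(h + 3)*(h - 5)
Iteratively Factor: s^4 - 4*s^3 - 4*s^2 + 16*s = (s + 2)*(s^3 - 6*s^2 + 8*s) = (s - 2)*(s + 2)*(s^2 - 4*s) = s*(s - 2)*(s + 2)*(s - 4)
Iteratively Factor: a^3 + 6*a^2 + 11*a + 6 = (a + 1)*(a^2 + 5*a + 6) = (a + 1)*(a + 2)*(a + 3)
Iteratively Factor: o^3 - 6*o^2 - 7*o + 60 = (o + 3)*(o^2 - 9*o + 20) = (o - 5)*(o + 3)*(o - 4)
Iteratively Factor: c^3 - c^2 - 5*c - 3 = (c + 1)*(c^2 - 2*c - 3) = (c - 3)*(c + 1)*(c + 1)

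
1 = 1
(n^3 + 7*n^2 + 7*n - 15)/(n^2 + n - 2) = (n^2 + 8*n + 15)/(n + 2)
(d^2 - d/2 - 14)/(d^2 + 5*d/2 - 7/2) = (d - 4)/(d - 1)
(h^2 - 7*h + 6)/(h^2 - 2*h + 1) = (h - 6)/(h - 1)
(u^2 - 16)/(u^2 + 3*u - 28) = (u + 4)/(u + 7)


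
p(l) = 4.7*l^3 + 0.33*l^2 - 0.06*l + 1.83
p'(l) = 14.1*l^2 + 0.66*l - 0.06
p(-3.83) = -257.15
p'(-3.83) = 204.24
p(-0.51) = 1.32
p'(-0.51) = 3.27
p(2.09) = 46.05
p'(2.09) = 62.91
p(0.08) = 1.83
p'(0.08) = 0.08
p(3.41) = 191.83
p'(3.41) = 166.15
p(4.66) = 484.33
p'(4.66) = 309.21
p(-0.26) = 1.79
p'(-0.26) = 0.72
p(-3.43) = -183.74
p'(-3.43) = 163.56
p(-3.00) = -121.92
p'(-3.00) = 124.86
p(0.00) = 1.83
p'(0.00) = -0.06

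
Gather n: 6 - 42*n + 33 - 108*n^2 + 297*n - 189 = -108*n^2 + 255*n - 150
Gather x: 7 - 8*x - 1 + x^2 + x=x^2 - 7*x + 6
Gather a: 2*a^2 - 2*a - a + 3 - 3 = 2*a^2 - 3*a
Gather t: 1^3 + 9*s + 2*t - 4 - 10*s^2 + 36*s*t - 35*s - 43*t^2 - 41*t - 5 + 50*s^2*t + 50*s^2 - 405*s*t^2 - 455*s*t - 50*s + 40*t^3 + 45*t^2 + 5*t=40*s^2 - 76*s + 40*t^3 + t^2*(2 - 405*s) + t*(50*s^2 - 419*s - 34) - 8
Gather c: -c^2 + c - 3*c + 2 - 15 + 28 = -c^2 - 2*c + 15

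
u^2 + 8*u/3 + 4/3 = (u + 2/3)*(u + 2)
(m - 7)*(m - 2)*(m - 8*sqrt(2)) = m^3 - 8*sqrt(2)*m^2 - 9*m^2 + 14*m + 72*sqrt(2)*m - 112*sqrt(2)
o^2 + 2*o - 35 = (o - 5)*(o + 7)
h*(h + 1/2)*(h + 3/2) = h^3 + 2*h^2 + 3*h/4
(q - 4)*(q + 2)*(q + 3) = q^3 + q^2 - 14*q - 24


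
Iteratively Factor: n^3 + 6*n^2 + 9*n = (n)*(n^2 + 6*n + 9) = n*(n + 3)*(n + 3)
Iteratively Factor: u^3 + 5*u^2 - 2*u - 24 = (u + 4)*(u^2 + u - 6) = (u + 3)*(u + 4)*(u - 2)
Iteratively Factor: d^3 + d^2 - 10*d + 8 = (d - 1)*(d^2 + 2*d - 8) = (d - 1)*(d + 4)*(d - 2)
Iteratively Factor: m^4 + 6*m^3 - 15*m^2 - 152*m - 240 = (m + 3)*(m^3 + 3*m^2 - 24*m - 80) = (m + 3)*(m + 4)*(m^2 - m - 20) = (m - 5)*(m + 3)*(m + 4)*(m + 4)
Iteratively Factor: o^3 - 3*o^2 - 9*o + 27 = (o + 3)*(o^2 - 6*o + 9) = (o - 3)*(o + 3)*(o - 3)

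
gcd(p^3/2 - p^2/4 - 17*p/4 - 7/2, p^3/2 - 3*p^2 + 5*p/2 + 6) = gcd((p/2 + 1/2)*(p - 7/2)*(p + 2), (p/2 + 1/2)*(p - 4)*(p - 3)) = p + 1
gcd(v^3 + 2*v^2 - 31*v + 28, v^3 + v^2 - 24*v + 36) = 1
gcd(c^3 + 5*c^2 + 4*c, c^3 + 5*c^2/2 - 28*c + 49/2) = 1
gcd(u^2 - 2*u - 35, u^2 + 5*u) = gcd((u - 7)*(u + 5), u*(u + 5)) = u + 5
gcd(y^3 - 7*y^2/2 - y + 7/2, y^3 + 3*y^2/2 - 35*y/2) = y - 7/2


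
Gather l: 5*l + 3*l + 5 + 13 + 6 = 8*l + 24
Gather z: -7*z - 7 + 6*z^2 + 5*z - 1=6*z^2 - 2*z - 8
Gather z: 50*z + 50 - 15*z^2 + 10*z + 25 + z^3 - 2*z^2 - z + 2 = z^3 - 17*z^2 + 59*z + 77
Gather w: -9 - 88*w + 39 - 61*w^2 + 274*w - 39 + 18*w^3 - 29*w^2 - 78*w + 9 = 18*w^3 - 90*w^2 + 108*w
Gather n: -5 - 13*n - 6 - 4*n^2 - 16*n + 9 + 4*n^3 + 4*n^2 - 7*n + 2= 4*n^3 - 36*n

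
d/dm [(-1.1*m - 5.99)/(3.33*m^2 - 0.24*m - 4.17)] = (3.663*m^2 + 39.8934*m + 3.1494)/(11.0889*m^4 - 1.5984*m^3 - 27.7146*m^2 + 2.0016*m + 17.3889)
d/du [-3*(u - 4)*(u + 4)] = -6*u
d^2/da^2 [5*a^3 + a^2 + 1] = 30*a + 2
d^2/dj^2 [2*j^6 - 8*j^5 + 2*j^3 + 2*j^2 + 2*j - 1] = 60*j^4 - 160*j^3 + 12*j + 4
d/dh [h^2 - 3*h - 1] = 2*h - 3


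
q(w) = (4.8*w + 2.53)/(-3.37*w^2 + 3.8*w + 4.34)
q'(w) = (4.8*w + 2.53)*(6.74*w - 3.8)/(-3.37*w^2 + 3.8*w + 4.34)^2 + 4.8/(-3.37*w^2 + 3.8*w + 4.34)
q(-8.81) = 0.14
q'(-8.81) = 0.01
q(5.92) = -0.34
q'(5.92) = 0.08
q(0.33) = 0.79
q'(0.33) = 0.68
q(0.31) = 0.77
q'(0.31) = 0.67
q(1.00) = 1.54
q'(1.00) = 1.95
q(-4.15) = 0.25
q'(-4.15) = 0.05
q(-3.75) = 0.27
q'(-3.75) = 0.05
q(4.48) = -0.52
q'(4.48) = 0.19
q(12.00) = -0.14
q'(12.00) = 0.01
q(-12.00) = 0.10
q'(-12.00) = 0.01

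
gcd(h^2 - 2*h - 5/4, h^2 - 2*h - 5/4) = h^2 - 2*h - 5/4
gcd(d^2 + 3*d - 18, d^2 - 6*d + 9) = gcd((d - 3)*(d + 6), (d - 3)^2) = d - 3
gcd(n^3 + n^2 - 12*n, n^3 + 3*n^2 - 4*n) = n^2 + 4*n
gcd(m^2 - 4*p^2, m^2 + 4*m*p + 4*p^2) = m + 2*p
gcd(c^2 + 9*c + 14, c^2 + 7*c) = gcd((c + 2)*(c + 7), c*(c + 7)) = c + 7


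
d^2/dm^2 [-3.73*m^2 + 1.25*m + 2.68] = -7.46000000000000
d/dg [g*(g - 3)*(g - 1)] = 3*g^2 - 8*g + 3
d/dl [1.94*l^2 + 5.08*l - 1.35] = 3.88*l + 5.08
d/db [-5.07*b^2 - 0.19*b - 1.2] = -10.14*b - 0.19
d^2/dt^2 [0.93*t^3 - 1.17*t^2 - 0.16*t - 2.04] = 5.58*t - 2.34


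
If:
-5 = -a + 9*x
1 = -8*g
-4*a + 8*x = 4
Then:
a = -19/7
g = -1/8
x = -6/7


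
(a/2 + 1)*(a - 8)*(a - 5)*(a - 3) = a^4/2 - 7*a^3 + 47*a^2/2 + 19*a - 120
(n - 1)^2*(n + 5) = n^3 + 3*n^2 - 9*n + 5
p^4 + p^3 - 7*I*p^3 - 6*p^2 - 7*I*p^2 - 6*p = p*(p + 1)*(p - 6*I)*(p - I)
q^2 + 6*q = q*(q + 6)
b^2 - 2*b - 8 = (b - 4)*(b + 2)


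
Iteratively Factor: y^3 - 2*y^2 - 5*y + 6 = (y - 1)*(y^2 - y - 6) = (y - 3)*(y - 1)*(y + 2)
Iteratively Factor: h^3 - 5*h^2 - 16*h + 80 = (h + 4)*(h^2 - 9*h + 20) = (h - 4)*(h + 4)*(h - 5)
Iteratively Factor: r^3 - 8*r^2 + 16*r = (r - 4)*(r^2 - 4*r) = r*(r - 4)*(r - 4)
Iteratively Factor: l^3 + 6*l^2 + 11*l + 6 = (l + 2)*(l^2 + 4*l + 3) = (l + 1)*(l + 2)*(l + 3)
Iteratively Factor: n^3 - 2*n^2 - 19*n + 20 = (n + 4)*(n^2 - 6*n + 5) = (n - 1)*(n + 4)*(n - 5)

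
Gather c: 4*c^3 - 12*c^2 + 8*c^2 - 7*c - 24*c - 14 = 4*c^3 - 4*c^2 - 31*c - 14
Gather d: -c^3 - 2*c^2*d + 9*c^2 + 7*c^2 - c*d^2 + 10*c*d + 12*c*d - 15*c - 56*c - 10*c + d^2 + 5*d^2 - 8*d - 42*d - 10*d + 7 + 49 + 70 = -c^3 + 16*c^2 - 81*c + d^2*(6 - c) + d*(-2*c^2 + 22*c - 60) + 126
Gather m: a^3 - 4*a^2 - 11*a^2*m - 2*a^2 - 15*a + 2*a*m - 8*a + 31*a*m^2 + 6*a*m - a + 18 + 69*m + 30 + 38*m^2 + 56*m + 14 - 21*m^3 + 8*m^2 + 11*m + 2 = a^3 - 6*a^2 - 24*a - 21*m^3 + m^2*(31*a + 46) + m*(-11*a^2 + 8*a + 136) + 64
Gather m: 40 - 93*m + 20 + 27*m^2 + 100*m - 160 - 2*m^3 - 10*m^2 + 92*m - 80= -2*m^3 + 17*m^2 + 99*m - 180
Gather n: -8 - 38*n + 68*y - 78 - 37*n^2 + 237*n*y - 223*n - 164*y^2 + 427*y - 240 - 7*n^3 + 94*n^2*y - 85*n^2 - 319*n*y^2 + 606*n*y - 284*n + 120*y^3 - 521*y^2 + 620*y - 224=-7*n^3 + n^2*(94*y - 122) + n*(-319*y^2 + 843*y - 545) + 120*y^3 - 685*y^2 + 1115*y - 550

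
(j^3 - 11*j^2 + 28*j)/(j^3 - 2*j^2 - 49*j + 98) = j*(j - 4)/(j^2 + 5*j - 14)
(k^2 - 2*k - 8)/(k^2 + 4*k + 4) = (k - 4)/(k + 2)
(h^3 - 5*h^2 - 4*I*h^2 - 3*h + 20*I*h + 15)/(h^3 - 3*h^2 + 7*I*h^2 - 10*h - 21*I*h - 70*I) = (h^2 - 4*I*h - 3)/(h^2 + h*(2 + 7*I) + 14*I)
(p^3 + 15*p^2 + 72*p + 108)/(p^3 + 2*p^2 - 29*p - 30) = (p^2 + 9*p + 18)/(p^2 - 4*p - 5)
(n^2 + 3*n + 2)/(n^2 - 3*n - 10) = (n + 1)/(n - 5)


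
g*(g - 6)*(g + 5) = g^3 - g^2 - 30*g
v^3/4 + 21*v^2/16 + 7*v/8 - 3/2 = (v/4 + 1)*(v - 3/4)*(v + 2)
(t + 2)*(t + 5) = t^2 + 7*t + 10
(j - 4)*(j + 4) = j^2 - 16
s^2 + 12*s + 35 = (s + 5)*(s + 7)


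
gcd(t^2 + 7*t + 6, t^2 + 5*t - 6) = t + 6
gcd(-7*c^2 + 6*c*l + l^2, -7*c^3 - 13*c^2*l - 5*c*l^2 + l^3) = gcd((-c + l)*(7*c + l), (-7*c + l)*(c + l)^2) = 1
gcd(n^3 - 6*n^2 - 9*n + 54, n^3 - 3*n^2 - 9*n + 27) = n^2 - 9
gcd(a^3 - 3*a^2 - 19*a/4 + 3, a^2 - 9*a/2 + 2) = a^2 - 9*a/2 + 2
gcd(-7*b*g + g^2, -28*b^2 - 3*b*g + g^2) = 7*b - g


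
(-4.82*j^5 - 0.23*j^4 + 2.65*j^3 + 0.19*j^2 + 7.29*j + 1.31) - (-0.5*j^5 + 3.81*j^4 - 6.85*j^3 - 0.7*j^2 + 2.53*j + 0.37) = -4.32*j^5 - 4.04*j^4 + 9.5*j^3 + 0.89*j^2 + 4.76*j + 0.94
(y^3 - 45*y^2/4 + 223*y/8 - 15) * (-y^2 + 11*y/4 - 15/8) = -y^5 + 14*y^4 - 971*y^3/16 + 451*y^2/4 - 5985*y/64 + 225/8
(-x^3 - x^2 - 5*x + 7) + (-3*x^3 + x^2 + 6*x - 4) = -4*x^3 + x + 3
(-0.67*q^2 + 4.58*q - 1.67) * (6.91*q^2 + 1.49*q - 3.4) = -4.6297*q^4 + 30.6495*q^3 - 2.4375*q^2 - 18.0603*q + 5.678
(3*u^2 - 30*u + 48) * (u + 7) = 3*u^3 - 9*u^2 - 162*u + 336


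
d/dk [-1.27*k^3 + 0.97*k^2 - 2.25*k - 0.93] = -3.81*k^2 + 1.94*k - 2.25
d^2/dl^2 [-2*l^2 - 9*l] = -4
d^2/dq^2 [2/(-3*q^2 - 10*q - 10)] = 4*(9*q^2 + 30*q - 4*(3*q + 5)^2 + 30)/(3*q^2 + 10*q + 10)^3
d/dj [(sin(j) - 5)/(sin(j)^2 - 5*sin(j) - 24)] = (10*sin(j) + cos(j)^2 - 50)*cos(j)/((sin(j) - 8)^2*(sin(j) + 3)^2)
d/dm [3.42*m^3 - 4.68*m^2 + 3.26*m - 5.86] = 10.26*m^2 - 9.36*m + 3.26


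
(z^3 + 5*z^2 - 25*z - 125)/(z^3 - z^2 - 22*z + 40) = (z^2 - 25)/(z^2 - 6*z + 8)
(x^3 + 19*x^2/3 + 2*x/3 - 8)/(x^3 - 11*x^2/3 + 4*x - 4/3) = (3*x^2 + 22*x + 24)/(3*x^2 - 8*x + 4)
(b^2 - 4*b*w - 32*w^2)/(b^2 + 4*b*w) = (b - 8*w)/b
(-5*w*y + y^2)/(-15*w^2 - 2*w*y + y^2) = y/(3*w + y)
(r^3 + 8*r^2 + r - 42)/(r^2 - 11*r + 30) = (r^3 + 8*r^2 + r - 42)/(r^2 - 11*r + 30)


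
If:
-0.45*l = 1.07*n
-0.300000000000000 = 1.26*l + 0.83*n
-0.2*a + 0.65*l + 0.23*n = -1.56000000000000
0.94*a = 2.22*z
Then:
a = 6.89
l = -0.33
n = 0.14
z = 2.92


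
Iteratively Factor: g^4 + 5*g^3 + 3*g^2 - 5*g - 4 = (g + 4)*(g^3 + g^2 - g - 1) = (g + 1)*(g + 4)*(g^2 - 1) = (g + 1)^2*(g + 4)*(g - 1)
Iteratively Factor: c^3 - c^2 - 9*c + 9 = (c + 3)*(c^2 - 4*c + 3) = (c - 3)*(c + 3)*(c - 1)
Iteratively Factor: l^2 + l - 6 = (l - 2)*(l + 3)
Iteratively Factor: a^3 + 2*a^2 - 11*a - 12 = (a - 3)*(a^2 + 5*a + 4) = (a - 3)*(a + 1)*(a + 4)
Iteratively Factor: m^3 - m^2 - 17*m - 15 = (m - 5)*(m^2 + 4*m + 3) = (m - 5)*(m + 1)*(m + 3)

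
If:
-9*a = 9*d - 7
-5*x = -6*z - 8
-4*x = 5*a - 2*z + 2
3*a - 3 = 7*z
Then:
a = -36/31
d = 541/279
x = 106/217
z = -201/217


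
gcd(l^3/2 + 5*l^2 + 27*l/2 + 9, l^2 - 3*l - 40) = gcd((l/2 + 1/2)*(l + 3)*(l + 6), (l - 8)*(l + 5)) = 1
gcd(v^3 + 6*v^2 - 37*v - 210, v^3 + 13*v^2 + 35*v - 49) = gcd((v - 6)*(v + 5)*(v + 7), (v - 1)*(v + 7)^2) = v + 7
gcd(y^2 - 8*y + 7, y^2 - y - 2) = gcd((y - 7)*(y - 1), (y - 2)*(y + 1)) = 1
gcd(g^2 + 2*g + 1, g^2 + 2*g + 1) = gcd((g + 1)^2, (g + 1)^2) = g^2 + 2*g + 1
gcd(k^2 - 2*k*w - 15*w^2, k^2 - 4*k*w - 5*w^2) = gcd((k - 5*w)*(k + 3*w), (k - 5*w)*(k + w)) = -k + 5*w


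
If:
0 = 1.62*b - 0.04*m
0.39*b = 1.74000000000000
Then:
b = 4.46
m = 180.69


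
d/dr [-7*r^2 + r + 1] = 1 - 14*r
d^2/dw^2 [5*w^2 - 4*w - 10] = 10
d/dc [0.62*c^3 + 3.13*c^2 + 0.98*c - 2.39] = 1.86*c^2 + 6.26*c + 0.98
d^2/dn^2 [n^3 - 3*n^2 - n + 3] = 6*n - 6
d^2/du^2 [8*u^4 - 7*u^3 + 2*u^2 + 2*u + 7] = 96*u^2 - 42*u + 4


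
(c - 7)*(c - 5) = c^2 - 12*c + 35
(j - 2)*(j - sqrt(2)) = j^2 - 2*j - sqrt(2)*j + 2*sqrt(2)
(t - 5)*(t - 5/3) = t^2 - 20*t/3 + 25/3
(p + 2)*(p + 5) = p^2 + 7*p + 10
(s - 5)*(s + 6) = s^2 + s - 30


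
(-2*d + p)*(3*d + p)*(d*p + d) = -6*d^3*p - 6*d^3 + d^2*p^2 + d^2*p + d*p^3 + d*p^2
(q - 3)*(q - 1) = q^2 - 4*q + 3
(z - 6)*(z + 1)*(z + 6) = z^3 + z^2 - 36*z - 36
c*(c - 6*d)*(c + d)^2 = c^4 - 4*c^3*d - 11*c^2*d^2 - 6*c*d^3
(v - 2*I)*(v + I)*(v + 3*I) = v^3 + 2*I*v^2 + 5*v + 6*I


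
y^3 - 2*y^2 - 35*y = y*(y - 7)*(y + 5)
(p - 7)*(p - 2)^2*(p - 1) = p^4 - 12*p^3 + 43*p^2 - 60*p + 28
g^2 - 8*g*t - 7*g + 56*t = (g - 7)*(g - 8*t)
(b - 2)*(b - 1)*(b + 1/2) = b^3 - 5*b^2/2 + b/2 + 1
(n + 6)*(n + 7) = n^2 + 13*n + 42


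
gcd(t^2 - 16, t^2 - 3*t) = 1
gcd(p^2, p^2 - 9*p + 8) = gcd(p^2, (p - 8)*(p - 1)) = 1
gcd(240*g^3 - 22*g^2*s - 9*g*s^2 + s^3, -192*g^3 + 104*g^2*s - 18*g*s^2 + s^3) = 48*g^2 - 14*g*s + s^2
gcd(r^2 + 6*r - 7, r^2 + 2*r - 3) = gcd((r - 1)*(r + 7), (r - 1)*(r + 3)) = r - 1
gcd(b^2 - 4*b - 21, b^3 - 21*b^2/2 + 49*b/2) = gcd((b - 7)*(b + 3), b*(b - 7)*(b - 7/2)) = b - 7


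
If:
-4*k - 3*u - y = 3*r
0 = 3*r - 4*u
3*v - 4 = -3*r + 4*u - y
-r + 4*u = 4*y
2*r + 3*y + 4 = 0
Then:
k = 23/14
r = -8/7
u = -6/7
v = 32/21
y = -4/7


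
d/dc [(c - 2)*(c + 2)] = 2*c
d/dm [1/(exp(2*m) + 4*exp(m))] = 2*(-exp(m) - 2)*exp(-m)/(exp(m) + 4)^2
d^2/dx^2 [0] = 0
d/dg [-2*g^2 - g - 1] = -4*g - 1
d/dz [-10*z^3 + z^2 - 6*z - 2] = -30*z^2 + 2*z - 6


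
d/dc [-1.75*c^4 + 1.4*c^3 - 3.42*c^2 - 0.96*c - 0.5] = -7.0*c^3 + 4.2*c^2 - 6.84*c - 0.96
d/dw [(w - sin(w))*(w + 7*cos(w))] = -(w - sin(w))*(7*sin(w) - 1) - (w + 7*cos(w))*(cos(w) - 1)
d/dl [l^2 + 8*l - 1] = 2*l + 8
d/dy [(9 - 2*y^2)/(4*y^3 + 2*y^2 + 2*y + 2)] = (4*y^4 - 56*y^2 - 22*y - 9)/(2*(4*y^6 + 4*y^5 + 5*y^4 + 6*y^3 + 3*y^2 + 2*y + 1))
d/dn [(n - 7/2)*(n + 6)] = 2*n + 5/2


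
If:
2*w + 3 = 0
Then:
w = -3/2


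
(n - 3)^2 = n^2 - 6*n + 9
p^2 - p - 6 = (p - 3)*(p + 2)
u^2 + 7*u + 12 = (u + 3)*(u + 4)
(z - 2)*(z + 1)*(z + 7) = z^3 + 6*z^2 - 9*z - 14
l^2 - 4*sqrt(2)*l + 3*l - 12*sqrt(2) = (l + 3)*(l - 4*sqrt(2))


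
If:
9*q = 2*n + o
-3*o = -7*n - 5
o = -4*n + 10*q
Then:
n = 5/41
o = 80/41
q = 10/41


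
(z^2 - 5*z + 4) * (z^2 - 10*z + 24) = z^4 - 15*z^3 + 78*z^2 - 160*z + 96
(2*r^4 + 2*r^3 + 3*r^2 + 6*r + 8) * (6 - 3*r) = -6*r^5 + 6*r^4 + 3*r^3 + 12*r + 48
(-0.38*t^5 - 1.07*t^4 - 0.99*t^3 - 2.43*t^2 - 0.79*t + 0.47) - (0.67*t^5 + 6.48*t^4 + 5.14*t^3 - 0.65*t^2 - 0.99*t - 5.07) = -1.05*t^5 - 7.55*t^4 - 6.13*t^3 - 1.78*t^2 + 0.2*t + 5.54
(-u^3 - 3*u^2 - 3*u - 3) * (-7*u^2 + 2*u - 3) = 7*u^5 + 19*u^4 + 18*u^3 + 24*u^2 + 3*u + 9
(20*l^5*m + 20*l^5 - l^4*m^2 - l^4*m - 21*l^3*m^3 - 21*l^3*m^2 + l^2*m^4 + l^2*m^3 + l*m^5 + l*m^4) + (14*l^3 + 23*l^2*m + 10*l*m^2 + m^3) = 20*l^5*m + 20*l^5 - l^4*m^2 - l^4*m - 21*l^3*m^3 - 21*l^3*m^2 + 14*l^3 + l^2*m^4 + l^2*m^3 + 23*l^2*m + l*m^5 + l*m^4 + 10*l*m^2 + m^3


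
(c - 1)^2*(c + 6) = c^3 + 4*c^2 - 11*c + 6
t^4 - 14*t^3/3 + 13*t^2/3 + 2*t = t*(t - 3)*(t - 2)*(t + 1/3)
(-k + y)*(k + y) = -k^2 + y^2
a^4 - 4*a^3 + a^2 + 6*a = a*(a - 3)*(a - 2)*(a + 1)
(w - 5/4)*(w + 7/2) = w^2 + 9*w/4 - 35/8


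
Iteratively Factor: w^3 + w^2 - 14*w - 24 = (w + 2)*(w^2 - w - 12) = (w + 2)*(w + 3)*(w - 4)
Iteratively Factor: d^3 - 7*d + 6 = (d - 2)*(d^2 + 2*d - 3) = (d - 2)*(d - 1)*(d + 3)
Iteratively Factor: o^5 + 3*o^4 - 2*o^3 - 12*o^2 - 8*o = (o + 2)*(o^4 + o^3 - 4*o^2 - 4*o) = (o + 1)*(o + 2)*(o^3 - 4*o) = (o + 1)*(o + 2)^2*(o^2 - 2*o) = o*(o + 1)*(o + 2)^2*(o - 2)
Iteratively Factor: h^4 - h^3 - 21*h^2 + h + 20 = (h + 4)*(h^3 - 5*h^2 - h + 5) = (h - 1)*(h + 4)*(h^2 - 4*h - 5) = (h - 1)*(h + 1)*(h + 4)*(h - 5)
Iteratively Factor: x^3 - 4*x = (x - 2)*(x^2 + 2*x) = (x - 2)*(x + 2)*(x)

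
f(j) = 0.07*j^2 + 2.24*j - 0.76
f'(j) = 0.14*j + 2.24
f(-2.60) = -6.11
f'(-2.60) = 1.88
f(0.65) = 0.73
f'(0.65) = 2.33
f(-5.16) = -10.45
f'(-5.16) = 1.52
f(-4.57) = -9.53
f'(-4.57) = 1.60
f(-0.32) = -1.47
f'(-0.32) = 2.20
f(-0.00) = -0.76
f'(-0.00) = 2.24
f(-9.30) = -15.54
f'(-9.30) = 0.94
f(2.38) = 4.97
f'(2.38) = 2.57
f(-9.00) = -15.25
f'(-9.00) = 0.98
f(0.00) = -0.76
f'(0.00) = 2.24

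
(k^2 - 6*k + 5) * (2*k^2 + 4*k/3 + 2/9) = 2*k^4 - 32*k^3/3 + 20*k^2/9 + 16*k/3 + 10/9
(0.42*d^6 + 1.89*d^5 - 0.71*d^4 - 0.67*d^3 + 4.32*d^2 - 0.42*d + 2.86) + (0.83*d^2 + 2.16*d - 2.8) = 0.42*d^6 + 1.89*d^5 - 0.71*d^4 - 0.67*d^3 + 5.15*d^2 + 1.74*d + 0.0600000000000001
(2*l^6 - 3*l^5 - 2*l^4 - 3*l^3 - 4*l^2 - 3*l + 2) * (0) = 0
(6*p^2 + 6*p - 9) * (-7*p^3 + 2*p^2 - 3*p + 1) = -42*p^5 - 30*p^4 + 57*p^3 - 30*p^2 + 33*p - 9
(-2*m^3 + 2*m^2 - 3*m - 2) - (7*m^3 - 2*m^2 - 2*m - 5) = -9*m^3 + 4*m^2 - m + 3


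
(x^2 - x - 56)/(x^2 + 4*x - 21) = (x - 8)/(x - 3)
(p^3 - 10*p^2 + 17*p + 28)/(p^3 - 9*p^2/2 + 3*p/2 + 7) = 2*(p^2 - 11*p + 28)/(2*p^2 - 11*p + 14)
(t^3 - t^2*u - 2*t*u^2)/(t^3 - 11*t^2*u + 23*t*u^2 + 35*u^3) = t*(t - 2*u)/(t^2 - 12*t*u + 35*u^2)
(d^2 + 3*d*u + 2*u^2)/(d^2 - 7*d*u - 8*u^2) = (-d - 2*u)/(-d + 8*u)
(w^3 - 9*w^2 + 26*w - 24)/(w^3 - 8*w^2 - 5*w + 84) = (w^2 - 5*w + 6)/(w^2 - 4*w - 21)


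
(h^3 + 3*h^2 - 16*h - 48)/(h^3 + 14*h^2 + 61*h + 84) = (h - 4)/(h + 7)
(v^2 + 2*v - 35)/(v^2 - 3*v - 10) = (v + 7)/(v + 2)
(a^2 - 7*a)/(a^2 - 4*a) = (a - 7)/(a - 4)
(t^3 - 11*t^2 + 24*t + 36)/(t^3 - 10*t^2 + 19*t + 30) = (t - 6)/(t - 5)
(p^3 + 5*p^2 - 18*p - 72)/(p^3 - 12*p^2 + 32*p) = (p^2 + 9*p + 18)/(p*(p - 8))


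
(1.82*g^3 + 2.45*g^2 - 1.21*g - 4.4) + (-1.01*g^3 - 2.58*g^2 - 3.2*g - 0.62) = 0.81*g^3 - 0.13*g^2 - 4.41*g - 5.02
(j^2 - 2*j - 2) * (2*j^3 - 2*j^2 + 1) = 2*j^5 - 6*j^4 + 5*j^2 - 2*j - 2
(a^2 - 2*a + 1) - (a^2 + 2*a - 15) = 16 - 4*a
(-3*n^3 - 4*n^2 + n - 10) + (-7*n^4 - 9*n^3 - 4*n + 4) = -7*n^4 - 12*n^3 - 4*n^2 - 3*n - 6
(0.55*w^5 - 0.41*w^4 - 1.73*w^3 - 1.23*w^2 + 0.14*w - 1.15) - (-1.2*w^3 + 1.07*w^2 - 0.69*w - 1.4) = 0.55*w^5 - 0.41*w^4 - 0.53*w^3 - 2.3*w^2 + 0.83*w + 0.25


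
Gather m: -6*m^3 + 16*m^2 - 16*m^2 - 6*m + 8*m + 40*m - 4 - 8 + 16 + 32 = -6*m^3 + 42*m + 36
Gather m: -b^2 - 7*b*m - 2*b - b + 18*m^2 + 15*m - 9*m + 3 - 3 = -b^2 - 3*b + 18*m^2 + m*(6 - 7*b)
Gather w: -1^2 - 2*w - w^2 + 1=-w^2 - 2*w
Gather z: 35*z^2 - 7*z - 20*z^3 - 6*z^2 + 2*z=-20*z^3 + 29*z^2 - 5*z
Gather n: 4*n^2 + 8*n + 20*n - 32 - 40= 4*n^2 + 28*n - 72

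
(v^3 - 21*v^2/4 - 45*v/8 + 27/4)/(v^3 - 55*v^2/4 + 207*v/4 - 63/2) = (v + 3/2)/(v - 7)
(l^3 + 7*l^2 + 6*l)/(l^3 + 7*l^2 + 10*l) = (l^2 + 7*l + 6)/(l^2 + 7*l + 10)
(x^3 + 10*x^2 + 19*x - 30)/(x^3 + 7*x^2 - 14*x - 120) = (x - 1)/(x - 4)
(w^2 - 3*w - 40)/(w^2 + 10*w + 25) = (w - 8)/(w + 5)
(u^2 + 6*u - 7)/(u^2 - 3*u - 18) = (-u^2 - 6*u + 7)/(-u^2 + 3*u + 18)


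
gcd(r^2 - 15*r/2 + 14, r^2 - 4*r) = r - 4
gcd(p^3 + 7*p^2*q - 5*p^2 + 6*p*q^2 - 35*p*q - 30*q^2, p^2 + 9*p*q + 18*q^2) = p + 6*q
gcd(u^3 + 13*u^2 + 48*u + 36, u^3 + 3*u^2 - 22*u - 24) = u^2 + 7*u + 6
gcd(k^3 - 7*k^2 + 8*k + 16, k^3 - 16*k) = k - 4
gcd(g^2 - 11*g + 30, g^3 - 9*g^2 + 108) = g - 6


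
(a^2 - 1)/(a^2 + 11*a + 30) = (a^2 - 1)/(a^2 + 11*a + 30)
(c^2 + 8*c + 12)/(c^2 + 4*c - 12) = (c + 2)/(c - 2)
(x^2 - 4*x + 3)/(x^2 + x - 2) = (x - 3)/(x + 2)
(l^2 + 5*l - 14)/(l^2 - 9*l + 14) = (l + 7)/(l - 7)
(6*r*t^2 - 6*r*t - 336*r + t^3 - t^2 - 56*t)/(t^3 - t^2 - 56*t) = (6*r + t)/t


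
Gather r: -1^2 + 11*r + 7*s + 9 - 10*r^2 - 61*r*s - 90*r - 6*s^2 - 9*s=-10*r^2 + r*(-61*s - 79) - 6*s^2 - 2*s + 8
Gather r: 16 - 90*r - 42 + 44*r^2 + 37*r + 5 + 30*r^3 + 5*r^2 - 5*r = 30*r^3 + 49*r^2 - 58*r - 21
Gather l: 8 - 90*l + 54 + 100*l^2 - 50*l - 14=100*l^2 - 140*l + 48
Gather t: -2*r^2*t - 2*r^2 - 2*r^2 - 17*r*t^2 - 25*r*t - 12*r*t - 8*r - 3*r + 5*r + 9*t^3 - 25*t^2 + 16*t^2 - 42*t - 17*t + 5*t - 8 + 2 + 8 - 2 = -4*r^2 - 6*r + 9*t^3 + t^2*(-17*r - 9) + t*(-2*r^2 - 37*r - 54)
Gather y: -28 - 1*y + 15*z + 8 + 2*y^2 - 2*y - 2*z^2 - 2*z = 2*y^2 - 3*y - 2*z^2 + 13*z - 20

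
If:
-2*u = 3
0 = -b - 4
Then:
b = -4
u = -3/2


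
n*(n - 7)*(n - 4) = n^3 - 11*n^2 + 28*n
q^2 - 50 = (q - 5*sqrt(2))*(q + 5*sqrt(2))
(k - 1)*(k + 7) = k^2 + 6*k - 7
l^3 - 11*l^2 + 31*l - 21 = (l - 7)*(l - 3)*(l - 1)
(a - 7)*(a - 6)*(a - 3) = a^3 - 16*a^2 + 81*a - 126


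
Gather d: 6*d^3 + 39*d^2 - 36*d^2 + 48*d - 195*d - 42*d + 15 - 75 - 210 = 6*d^3 + 3*d^2 - 189*d - 270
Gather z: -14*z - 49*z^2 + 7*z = -49*z^2 - 7*z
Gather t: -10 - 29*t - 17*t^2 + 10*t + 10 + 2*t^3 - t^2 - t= 2*t^3 - 18*t^2 - 20*t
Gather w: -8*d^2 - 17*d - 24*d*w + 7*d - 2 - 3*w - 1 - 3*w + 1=-8*d^2 - 10*d + w*(-24*d - 6) - 2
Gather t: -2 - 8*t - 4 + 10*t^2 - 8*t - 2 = 10*t^2 - 16*t - 8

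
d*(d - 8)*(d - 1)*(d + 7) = d^4 - 2*d^3 - 55*d^2 + 56*d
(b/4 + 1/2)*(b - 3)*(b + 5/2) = b^3/4 + 3*b^2/8 - 17*b/8 - 15/4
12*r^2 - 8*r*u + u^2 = (-6*r + u)*(-2*r + u)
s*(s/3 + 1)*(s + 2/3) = s^3/3 + 11*s^2/9 + 2*s/3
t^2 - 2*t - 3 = (t - 3)*(t + 1)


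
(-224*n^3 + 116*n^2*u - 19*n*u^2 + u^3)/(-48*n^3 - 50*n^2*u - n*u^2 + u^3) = (28*n^2 - 11*n*u + u^2)/(6*n^2 + 7*n*u + u^2)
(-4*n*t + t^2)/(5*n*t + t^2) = (-4*n + t)/(5*n + t)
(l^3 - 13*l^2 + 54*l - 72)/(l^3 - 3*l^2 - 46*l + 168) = (l - 3)/(l + 7)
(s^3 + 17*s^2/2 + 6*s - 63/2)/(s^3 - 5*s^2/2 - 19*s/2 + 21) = (2*s^2 + 11*s - 21)/(2*s^2 - 11*s + 14)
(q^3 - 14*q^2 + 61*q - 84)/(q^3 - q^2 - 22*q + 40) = (q^2 - 10*q + 21)/(q^2 + 3*q - 10)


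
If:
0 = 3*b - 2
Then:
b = 2/3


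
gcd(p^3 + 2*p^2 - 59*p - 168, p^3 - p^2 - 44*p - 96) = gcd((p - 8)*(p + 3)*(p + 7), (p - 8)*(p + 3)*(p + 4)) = p^2 - 5*p - 24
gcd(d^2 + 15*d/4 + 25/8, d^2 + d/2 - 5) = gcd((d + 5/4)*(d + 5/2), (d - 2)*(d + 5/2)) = d + 5/2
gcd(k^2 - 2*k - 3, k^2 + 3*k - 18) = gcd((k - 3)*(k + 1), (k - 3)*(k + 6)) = k - 3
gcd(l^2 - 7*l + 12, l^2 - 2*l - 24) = 1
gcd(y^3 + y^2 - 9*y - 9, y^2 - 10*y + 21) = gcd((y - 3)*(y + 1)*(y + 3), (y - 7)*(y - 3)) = y - 3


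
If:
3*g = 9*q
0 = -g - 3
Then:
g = -3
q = -1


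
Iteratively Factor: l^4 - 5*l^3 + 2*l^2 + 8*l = (l - 2)*(l^3 - 3*l^2 - 4*l) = (l - 2)*(l + 1)*(l^2 - 4*l) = l*(l - 2)*(l + 1)*(l - 4)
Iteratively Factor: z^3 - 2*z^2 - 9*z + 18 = (z + 3)*(z^2 - 5*z + 6) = (z - 3)*(z + 3)*(z - 2)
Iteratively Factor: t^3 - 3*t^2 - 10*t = (t)*(t^2 - 3*t - 10) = t*(t - 5)*(t + 2)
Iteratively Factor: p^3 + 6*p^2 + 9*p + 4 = (p + 1)*(p^2 + 5*p + 4) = (p + 1)^2*(p + 4)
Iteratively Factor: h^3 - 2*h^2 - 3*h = (h - 3)*(h^2 + h) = (h - 3)*(h + 1)*(h)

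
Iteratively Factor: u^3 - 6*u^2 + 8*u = (u)*(u^2 - 6*u + 8) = u*(u - 2)*(u - 4)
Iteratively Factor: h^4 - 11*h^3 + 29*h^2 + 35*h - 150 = (h + 2)*(h^3 - 13*h^2 + 55*h - 75) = (h - 5)*(h + 2)*(h^2 - 8*h + 15) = (h - 5)*(h - 3)*(h + 2)*(h - 5)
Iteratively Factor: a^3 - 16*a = (a - 4)*(a^2 + 4*a) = (a - 4)*(a + 4)*(a)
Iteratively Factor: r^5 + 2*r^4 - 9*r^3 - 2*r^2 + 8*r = (r + 4)*(r^4 - 2*r^3 - r^2 + 2*r) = (r - 2)*(r + 4)*(r^3 - r) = (r - 2)*(r - 1)*(r + 4)*(r^2 + r) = (r - 2)*(r - 1)*(r + 1)*(r + 4)*(r)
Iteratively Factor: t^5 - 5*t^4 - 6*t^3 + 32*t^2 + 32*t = (t - 4)*(t^4 - t^3 - 10*t^2 - 8*t) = t*(t - 4)*(t^3 - t^2 - 10*t - 8) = t*(t - 4)*(t + 2)*(t^2 - 3*t - 4) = t*(t - 4)*(t + 1)*(t + 2)*(t - 4)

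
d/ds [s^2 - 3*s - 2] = 2*s - 3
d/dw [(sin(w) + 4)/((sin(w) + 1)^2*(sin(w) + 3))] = (-15*sin(w) + cos(2*w) - 26)*cos(w)/((sin(w) + 1)^3*(sin(w) + 3)^2)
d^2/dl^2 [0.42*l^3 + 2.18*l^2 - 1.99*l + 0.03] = 2.52*l + 4.36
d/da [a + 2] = 1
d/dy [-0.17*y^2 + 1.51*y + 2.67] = 1.51 - 0.34*y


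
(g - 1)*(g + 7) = g^2 + 6*g - 7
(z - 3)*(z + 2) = z^2 - z - 6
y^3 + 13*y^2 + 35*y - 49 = (y - 1)*(y + 7)^2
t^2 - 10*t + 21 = (t - 7)*(t - 3)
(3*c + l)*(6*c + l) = 18*c^2 + 9*c*l + l^2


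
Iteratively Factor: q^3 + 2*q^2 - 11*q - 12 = (q + 4)*(q^2 - 2*q - 3) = (q - 3)*(q + 4)*(q + 1)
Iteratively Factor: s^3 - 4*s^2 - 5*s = (s + 1)*(s^2 - 5*s) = s*(s + 1)*(s - 5)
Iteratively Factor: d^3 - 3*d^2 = (d)*(d^2 - 3*d) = d^2*(d - 3)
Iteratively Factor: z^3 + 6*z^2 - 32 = (z + 4)*(z^2 + 2*z - 8) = (z + 4)^2*(z - 2)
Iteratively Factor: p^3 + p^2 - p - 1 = (p - 1)*(p^2 + 2*p + 1) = (p - 1)*(p + 1)*(p + 1)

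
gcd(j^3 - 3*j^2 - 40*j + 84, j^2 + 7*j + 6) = j + 6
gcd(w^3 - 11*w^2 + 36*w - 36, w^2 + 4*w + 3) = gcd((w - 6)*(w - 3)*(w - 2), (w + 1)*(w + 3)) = 1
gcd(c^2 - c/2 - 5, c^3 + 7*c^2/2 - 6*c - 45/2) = c - 5/2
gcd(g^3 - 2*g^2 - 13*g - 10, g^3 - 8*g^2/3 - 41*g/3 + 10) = g - 5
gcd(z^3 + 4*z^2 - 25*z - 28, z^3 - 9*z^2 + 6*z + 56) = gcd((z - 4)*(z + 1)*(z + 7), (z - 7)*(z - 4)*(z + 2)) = z - 4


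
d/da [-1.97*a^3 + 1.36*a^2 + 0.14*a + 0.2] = -5.91*a^2 + 2.72*a + 0.14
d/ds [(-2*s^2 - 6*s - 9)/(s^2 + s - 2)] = (4*s^2 + 26*s + 21)/(s^4 + 2*s^3 - 3*s^2 - 4*s + 4)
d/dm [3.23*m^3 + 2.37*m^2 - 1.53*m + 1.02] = 9.69*m^2 + 4.74*m - 1.53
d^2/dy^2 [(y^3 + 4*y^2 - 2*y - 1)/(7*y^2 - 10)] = 2*(-28*y^3 + 693*y^2 - 120*y + 330)/(343*y^6 - 1470*y^4 + 2100*y^2 - 1000)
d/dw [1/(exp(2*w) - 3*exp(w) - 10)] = (3 - 2*exp(w))*exp(w)/(-exp(2*w) + 3*exp(w) + 10)^2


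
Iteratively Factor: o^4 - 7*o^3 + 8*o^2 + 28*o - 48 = (o - 2)*(o^3 - 5*o^2 - 2*o + 24) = (o - 3)*(o - 2)*(o^2 - 2*o - 8) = (o - 3)*(o - 2)*(o + 2)*(o - 4)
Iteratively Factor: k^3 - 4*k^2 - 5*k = (k)*(k^2 - 4*k - 5) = k*(k - 5)*(k + 1)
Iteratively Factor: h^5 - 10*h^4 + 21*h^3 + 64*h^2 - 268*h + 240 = (h - 2)*(h^4 - 8*h^3 + 5*h^2 + 74*h - 120) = (h - 2)*(h + 3)*(h^3 - 11*h^2 + 38*h - 40) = (h - 4)*(h - 2)*(h + 3)*(h^2 - 7*h + 10) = (h - 4)*(h - 2)^2*(h + 3)*(h - 5)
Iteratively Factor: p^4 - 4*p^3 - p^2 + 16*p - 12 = (p - 2)*(p^3 - 2*p^2 - 5*p + 6) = (p - 2)*(p + 2)*(p^2 - 4*p + 3) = (p - 3)*(p - 2)*(p + 2)*(p - 1)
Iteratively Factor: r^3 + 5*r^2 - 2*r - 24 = (r + 4)*(r^2 + r - 6) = (r + 3)*(r + 4)*(r - 2)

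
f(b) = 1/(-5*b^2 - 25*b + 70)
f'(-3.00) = 0.00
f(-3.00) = 0.01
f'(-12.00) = 0.00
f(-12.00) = 0.00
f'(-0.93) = 0.00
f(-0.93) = 0.01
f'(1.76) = 0.39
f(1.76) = 0.10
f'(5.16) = 0.00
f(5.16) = -0.01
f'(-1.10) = 0.00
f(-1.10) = 0.01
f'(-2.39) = 0.00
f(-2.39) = 0.01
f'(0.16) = 0.01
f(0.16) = 0.02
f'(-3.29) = -0.00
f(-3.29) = 0.01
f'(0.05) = 0.01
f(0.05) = 0.01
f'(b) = (10*b + 25)/(-5*b^2 - 25*b + 70)^2 = (2*b + 5)/(5*(b^2 + 5*b - 14)^2)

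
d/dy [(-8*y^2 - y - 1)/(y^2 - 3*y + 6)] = (25*y^2 - 94*y - 9)/(y^4 - 6*y^3 + 21*y^2 - 36*y + 36)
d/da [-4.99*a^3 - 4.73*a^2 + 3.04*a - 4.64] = -14.97*a^2 - 9.46*a + 3.04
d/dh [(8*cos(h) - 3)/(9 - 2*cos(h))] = -66*sin(h)/(2*cos(h) - 9)^2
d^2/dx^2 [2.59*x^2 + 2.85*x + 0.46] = 5.18000000000000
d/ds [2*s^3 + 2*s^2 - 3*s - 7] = 6*s^2 + 4*s - 3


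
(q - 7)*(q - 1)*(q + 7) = q^3 - q^2 - 49*q + 49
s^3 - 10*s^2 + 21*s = s*(s - 7)*(s - 3)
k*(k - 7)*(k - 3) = k^3 - 10*k^2 + 21*k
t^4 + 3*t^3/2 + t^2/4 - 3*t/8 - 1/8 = (t - 1/2)*(t + 1/2)^2*(t + 1)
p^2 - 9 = (p - 3)*(p + 3)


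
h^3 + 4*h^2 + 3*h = h*(h + 1)*(h + 3)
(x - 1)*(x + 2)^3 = x^4 + 5*x^3 + 6*x^2 - 4*x - 8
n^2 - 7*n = n*(n - 7)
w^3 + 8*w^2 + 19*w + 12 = (w + 1)*(w + 3)*(w + 4)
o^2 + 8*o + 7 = (o + 1)*(o + 7)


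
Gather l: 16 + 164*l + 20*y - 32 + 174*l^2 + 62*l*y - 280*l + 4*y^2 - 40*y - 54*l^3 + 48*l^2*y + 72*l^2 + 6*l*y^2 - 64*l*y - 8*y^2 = -54*l^3 + l^2*(48*y + 246) + l*(6*y^2 - 2*y - 116) - 4*y^2 - 20*y - 16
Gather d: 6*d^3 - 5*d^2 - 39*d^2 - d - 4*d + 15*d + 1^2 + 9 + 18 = 6*d^3 - 44*d^2 + 10*d + 28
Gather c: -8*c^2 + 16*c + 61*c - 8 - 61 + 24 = -8*c^2 + 77*c - 45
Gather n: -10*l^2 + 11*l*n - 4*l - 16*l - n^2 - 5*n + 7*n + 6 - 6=-10*l^2 - 20*l - n^2 + n*(11*l + 2)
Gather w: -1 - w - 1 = -w - 2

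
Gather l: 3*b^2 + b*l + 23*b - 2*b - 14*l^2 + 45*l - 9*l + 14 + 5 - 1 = 3*b^2 + 21*b - 14*l^2 + l*(b + 36) + 18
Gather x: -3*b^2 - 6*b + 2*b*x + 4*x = -3*b^2 - 6*b + x*(2*b + 4)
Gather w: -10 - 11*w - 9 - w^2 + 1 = -w^2 - 11*w - 18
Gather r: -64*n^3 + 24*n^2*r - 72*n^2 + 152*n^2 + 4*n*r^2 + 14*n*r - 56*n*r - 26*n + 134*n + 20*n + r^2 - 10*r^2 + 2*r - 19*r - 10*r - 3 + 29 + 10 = -64*n^3 + 80*n^2 + 128*n + r^2*(4*n - 9) + r*(24*n^2 - 42*n - 27) + 36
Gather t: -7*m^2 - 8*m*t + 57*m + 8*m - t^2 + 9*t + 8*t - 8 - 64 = -7*m^2 + 65*m - t^2 + t*(17 - 8*m) - 72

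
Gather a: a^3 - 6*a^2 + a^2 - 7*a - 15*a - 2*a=a^3 - 5*a^2 - 24*a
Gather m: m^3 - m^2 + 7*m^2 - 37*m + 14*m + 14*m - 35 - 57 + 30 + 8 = m^3 + 6*m^2 - 9*m - 54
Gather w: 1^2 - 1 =0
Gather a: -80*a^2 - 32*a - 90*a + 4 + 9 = -80*a^2 - 122*a + 13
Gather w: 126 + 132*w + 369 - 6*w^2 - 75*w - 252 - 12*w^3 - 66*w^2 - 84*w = -12*w^3 - 72*w^2 - 27*w + 243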